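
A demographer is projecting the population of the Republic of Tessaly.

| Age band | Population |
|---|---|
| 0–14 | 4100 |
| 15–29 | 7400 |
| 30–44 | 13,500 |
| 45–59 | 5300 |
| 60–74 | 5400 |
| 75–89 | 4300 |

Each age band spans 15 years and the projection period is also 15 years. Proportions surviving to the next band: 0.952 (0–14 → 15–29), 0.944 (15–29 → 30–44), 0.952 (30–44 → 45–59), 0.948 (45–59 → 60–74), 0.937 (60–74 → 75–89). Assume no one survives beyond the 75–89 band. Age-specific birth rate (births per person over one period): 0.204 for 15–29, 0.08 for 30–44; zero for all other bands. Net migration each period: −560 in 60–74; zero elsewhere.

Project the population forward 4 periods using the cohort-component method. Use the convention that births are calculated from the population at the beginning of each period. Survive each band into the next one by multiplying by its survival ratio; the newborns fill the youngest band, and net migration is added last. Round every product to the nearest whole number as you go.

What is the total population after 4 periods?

12791

Numbering the groups 1..6 from youngest to oldest:
Period 1.
Births: 7400 * 0.204 = 1510, 13500 * 0.08 = 1080 → 2590
Group 2: 4100 * 0.952 = 3903
Group 3: 7400 * 0.944 = 6986
Group 4: 13500 * 0.952 = 12852
Group 5: 5300 * 0.948 = 5024
Group 6: 5400 * 0.937 = 5060
Net migration: Group 5 − 560 → 4464
Population now: 0–14=2590, 15–29=3903, 30–44=6986, 45–59=12852, 60–74=4464, 75–89=5060
Period 2.
Births: 3903 * 0.204 = 796, 6986 * 0.08 = 559 → 1355
Group 2: 2590 * 0.952 = 2466
Group 3: 3903 * 0.944 = 3684
Group 4: 6986 * 0.952 = 6651
Group 5: 12852 * 0.948 = 12184
Group 6: 4464 * 0.937 = 4183
Net migration: Group 5 − 560 → 11624
Population now: 0–14=1355, 15–29=2466, 30–44=3684, 45–59=6651, 60–74=11624, 75–89=4183
Period 3.
Births: 2466 * 0.204 = 503, 3684 * 0.08 = 295 → 798
Group 2: 1355 * 0.952 = 1290
Group 3: 2466 * 0.944 = 2328
Group 4: 3684 * 0.952 = 3507
Group 5: 6651 * 0.948 = 6305
Group 6: 11624 * 0.937 = 10892
Net migration: Group 5 − 560 → 5745
Population now: 0–14=798, 15–29=1290, 30–44=2328, 45–59=3507, 60–74=5745, 75–89=10892
Period 4.
Births: 1290 * 0.204 = 263, 2328 * 0.08 = 186 → 449
Group 2: 798 * 0.952 = 760
Group 3: 1290 * 0.944 = 1218
Group 4: 2328 * 0.952 = 2216
Group 5: 3507 * 0.948 = 3325
Group 6: 5745 * 0.937 = 5383
Net migration: Group 5 − 560 → 2765
Population now: 0–14=449, 15–29=760, 30–44=1218, 45–59=2216, 60–74=2765, 75–89=5383
Total after period 4: 449 + 760 + 1218 + 2216 + 2765 + 5383 = 12791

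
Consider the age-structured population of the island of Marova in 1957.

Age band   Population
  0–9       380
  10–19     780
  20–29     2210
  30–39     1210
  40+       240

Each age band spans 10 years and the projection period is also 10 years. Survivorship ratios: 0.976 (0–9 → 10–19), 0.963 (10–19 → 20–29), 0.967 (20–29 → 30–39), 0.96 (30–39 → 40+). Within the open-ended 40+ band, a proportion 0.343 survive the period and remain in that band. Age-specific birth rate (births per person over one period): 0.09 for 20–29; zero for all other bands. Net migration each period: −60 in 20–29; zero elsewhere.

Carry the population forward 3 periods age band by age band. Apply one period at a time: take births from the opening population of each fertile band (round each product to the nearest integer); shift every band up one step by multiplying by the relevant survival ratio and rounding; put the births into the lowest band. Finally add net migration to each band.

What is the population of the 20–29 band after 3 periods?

— Period 1 —
Births: 2210 × 0.09 = 199
10–19: 380 × 0.976 = 371
20–29: 780 × 0.963 = 751
30–39: 2210 × 0.967 = 2137
40+: 1210 × 0.96 + 240 × 0.343 = 1162 + 82 = 1244
Net migration: 20–29 − 60 → 691
→ [199, 371, 691, 2137, 1244]
— Period 2 —
Births: 691 × 0.09 = 62
10–19: 199 × 0.976 = 194
20–29: 371 × 0.963 = 357
30–39: 691 × 0.967 = 668
40+: 2137 × 0.96 + 1244 × 0.343 = 2052 + 427 = 2479
Net migration: 20–29 − 60 → 297
→ [62, 194, 297, 668, 2479]
— Period 3 —
Births: 297 × 0.09 = 27
10–19: 62 × 0.976 = 61
20–29: 194 × 0.963 = 187
30–39: 297 × 0.967 = 287
40+: 668 × 0.96 + 2479 × 0.343 = 641 + 850 = 1491
Net migration: 20–29 − 60 → 127
→ [27, 61, 127, 287, 1491]

127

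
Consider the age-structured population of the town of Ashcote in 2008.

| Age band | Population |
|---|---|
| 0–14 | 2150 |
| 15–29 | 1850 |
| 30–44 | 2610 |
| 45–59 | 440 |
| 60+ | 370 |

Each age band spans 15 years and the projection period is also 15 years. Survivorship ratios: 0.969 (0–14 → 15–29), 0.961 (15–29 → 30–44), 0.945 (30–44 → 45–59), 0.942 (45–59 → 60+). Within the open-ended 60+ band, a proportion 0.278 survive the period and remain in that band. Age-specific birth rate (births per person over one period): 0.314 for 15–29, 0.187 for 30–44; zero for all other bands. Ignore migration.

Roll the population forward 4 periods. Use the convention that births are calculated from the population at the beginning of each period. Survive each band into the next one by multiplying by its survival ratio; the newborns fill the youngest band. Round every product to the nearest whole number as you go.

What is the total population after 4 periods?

Period 1:
Births: 1850 * 0.314 = 581  |  2610 * 0.187 = 488 → total 1069
15–29: 2150 * 0.969 = 2083
30–44: 1850 * 0.961 = 1778
45–59: 2610 * 0.945 = 2466
60+: 440 * 0.942 + 370 * 0.278 = 414 + 103 = 517
End of period: [1069, 2083, 1778, 2466, 517]
Period 2:
Births: 2083 * 0.314 = 654  |  1778 * 0.187 = 332 → total 986
15–29: 1069 * 0.969 = 1036
30–44: 2083 * 0.961 = 2002
45–59: 1778 * 0.945 = 1680
60+: 2466 * 0.942 + 517 * 0.278 = 2323 + 144 = 2467
End of period: [986, 1036, 2002, 1680, 2467]
Period 3:
Births: 1036 * 0.314 = 325  |  2002 * 0.187 = 374 → total 699
15–29: 986 * 0.969 = 955
30–44: 1036 * 0.961 = 996
45–59: 2002 * 0.945 = 1892
60+: 1680 * 0.942 + 2467 * 0.278 = 1583 + 686 = 2269
End of period: [699, 955, 996, 1892, 2269]
Period 4:
Births: 955 * 0.314 = 300  |  996 * 0.187 = 186 → total 486
15–29: 699 * 0.969 = 677
30–44: 955 * 0.961 = 918
45–59: 996 * 0.945 = 941
60+: 1892 * 0.942 + 2269 * 0.278 = 1782 + 631 = 2413
End of period: [486, 677, 918, 941, 2413]
Total after period 4: 486 + 677 + 918 + 941 + 2413 = 5435

5435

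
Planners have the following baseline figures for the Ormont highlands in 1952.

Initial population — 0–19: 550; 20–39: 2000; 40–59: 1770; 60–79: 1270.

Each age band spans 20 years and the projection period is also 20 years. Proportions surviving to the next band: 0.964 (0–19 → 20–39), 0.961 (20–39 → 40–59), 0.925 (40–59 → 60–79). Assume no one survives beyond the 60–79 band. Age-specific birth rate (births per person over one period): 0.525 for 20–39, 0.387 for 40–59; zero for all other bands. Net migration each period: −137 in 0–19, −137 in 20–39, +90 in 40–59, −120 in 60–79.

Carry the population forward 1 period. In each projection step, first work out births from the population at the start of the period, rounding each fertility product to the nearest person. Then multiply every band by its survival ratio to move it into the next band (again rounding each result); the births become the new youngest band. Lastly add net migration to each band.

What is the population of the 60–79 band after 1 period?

Period 1:
Births: 2000 × 0.525 = 1050 ; 1770 × 0.387 = 685 — total 1735
20–39: 550 × 0.964 = 530
40–59: 2000 × 0.961 = 1922
60–79: 1770 × 0.925 = 1637
Net migration: 0–19 − 137 → 1598; 20–39 − 137 → 393; 40–59 + 90 → 2012; 60–79 − 120 → 1517
Giving 1598 / 393 / 2012 / 1517.

1517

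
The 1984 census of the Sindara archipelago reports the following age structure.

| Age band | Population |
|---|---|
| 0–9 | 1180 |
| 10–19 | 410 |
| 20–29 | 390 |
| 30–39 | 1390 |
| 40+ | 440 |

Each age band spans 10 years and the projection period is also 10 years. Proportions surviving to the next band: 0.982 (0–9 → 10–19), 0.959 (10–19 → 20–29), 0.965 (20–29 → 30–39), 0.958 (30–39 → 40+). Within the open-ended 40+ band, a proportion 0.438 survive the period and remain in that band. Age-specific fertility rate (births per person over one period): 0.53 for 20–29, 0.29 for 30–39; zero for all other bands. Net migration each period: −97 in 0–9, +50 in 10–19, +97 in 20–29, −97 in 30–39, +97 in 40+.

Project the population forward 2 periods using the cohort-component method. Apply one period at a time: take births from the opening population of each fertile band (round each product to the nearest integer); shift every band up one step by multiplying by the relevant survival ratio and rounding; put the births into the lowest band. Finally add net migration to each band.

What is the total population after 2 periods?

3504

After projecting period 1:
Births: 390 × 0.53 = 207, 1390 × 0.29 = 403 → 610
10–19: 1180 × 0.982 = 1159
20–29: 410 × 0.959 = 393
30–39: 390 × 0.965 = 376
40+: 1390 × 0.958 + 440 × 0.438 = 1332 + 193 = 1525
Net migration: 0–9 − 97 → 513; 10–19 + 50 → 1209; 20–29 + 97 → 490; 30–39 − 97 → 279; 40+ + 97 → 1622
End of period: [513, 1209, 490, 279, 1622]
After projecting period 2:
Births: 490 × 0.53 = 260, 279 × 0.29 = 81 → 341
10–19: 513 × 0.982 = 504
20–29: 1209 × 0.959 = 1159
30–39: 490 × 0.965 = 473
40+: 279 × 0.958 + 1622 × 0.438 = 267 + 710 = 977
Net migration: 0–9 − 97 → 244; 10–19 + 50 → 554; 20–29 + 97 → 1256; 30–39 − 97 → 376; 40+ + 97 → 1074
End of period: [244, 554, 1256, 376, 1074]
Total after period 2: 244 + 554 + 1256 + 376 + 1074 = 3504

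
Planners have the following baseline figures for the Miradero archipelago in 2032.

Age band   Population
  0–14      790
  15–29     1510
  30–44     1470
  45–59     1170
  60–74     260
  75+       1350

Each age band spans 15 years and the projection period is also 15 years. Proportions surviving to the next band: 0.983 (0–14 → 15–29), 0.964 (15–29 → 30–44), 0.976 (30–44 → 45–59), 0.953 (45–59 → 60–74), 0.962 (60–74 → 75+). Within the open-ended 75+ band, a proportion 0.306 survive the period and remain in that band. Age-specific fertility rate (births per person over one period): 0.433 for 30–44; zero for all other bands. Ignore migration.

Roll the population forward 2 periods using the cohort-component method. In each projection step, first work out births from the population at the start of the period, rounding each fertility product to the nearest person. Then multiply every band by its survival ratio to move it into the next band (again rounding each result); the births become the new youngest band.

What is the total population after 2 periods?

6070

Numbering the groups 1..6 from youngest to oldest:
— Period 1 —
Births: 1470 × 0.433 = 637
Group 2: 790 × 0.983 = 777
Group 3: 1510 × 0.964 = 1456
Group 4: 1470 × 0.976 = 1435
Group 5: 1170 × 0.953 = 1115
Group 6: 260 × 0.962 + 1350 × 0.306 = 250 + 413 = 663
Population now: 0–14=637, 15–29=777, 30–44=1456, 45–59=1435, 60–74=1115, 75+=663
— Period 2 —
Births: 1456 × 0.433 = 630
Group 2: 637 × 0.983 = 626
Group 3: 777 × 0.964 = 749
Group 4: 1456 × 0.976 = 1421
Group 5: 1435 × 0.953 = 1368
Group 6: 1115 × 0.962 + 663 × 0.306 = 1073 + 203 = 1276
Population now: 0–14=630, 15–29=626, 30–44=749, 45–59=1421, 60–74=1368, 75+=1276
Total after period 2: 630 + 626 + 749 + 1421 + 1368 + 1276 = 6070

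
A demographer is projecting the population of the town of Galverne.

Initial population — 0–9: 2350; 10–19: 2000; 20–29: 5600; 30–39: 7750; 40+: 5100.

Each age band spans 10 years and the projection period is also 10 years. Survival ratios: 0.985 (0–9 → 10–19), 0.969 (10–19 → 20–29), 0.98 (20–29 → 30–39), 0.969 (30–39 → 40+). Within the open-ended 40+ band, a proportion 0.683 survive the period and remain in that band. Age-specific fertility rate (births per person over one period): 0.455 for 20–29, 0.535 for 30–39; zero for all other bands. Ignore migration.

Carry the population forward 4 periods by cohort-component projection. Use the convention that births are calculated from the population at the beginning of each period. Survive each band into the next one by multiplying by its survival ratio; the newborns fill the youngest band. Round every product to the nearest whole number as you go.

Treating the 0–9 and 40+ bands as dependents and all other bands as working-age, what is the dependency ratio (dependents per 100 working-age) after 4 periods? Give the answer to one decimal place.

(Bands numbered youngest = 1 to oldest = 5.)
Period 1:
Births: 5600 × 0.455 = 2548, 7750 × 0.535 = 4146 ⇒ total 6694
Band 2: 2350 × 0.985 = 2315
Band 3: 2000 × 0.969 = 1938
Band 4: 5600 × 0.98 = 5488
Band 5: 7750 × 0.969 + 5100 × 0.683 = 7510 + 3483 = 10993
Giving 6694 / 2315 / 1938 / 5488 / 10993.
Period 2:
Births: 1938 × 0.455 = 882, 5488 × 0.535 = 2936 ⇒ total 3818
Band 2: 6694 × 0.985 = 6594
Band 3: 2315 × 0.969 = 2243
Band 4: 1938 × 0.98 = 1899
Band 5: 5488 × 0.969 + 10993 × 0.683 = 5318 + 7508 = 12826
Giving 3818 / 6594 / 2243 / 1899 / 12826.
Period 3:
Births: 2243 × 0.455 = 1021, 1899 × 0.535 = 1016 ⇒ total 2037
Band 2: 3818 × 0.985 = 3761
Band 3: 6594 × 0.969 = 6390
Band 4: 2243 × 0.98 = 2198
Band 5: 1899 × 0.969 + 12826 × 0.683 = 1840 + 8760 = 10600
Giving 2037 / 3761 / 6390 / 2198 / 10600.
Period 4:
Births: 6390 × 0.455 = 2907, 2198 × 0.535 = 1176 ⇒ total 4083
Band 2: 2037 × 0.985 = 2006
Band 3: 3761 × 0.969 = 3644
Band 4: 6390 × 0.98 = 6262
Band 5: 2198 × 0.969 + 10600 × 0.683 = 2130 + 7240 = 9370
Giving 4083 / 2006 / 3644 / 6262 / 9370.
Dependents (band 0–9 + band 40+) = 4083 + 9370 = 13453; working-age = 11912; ratio = 13453/11912 × 100 = 112.9

112.9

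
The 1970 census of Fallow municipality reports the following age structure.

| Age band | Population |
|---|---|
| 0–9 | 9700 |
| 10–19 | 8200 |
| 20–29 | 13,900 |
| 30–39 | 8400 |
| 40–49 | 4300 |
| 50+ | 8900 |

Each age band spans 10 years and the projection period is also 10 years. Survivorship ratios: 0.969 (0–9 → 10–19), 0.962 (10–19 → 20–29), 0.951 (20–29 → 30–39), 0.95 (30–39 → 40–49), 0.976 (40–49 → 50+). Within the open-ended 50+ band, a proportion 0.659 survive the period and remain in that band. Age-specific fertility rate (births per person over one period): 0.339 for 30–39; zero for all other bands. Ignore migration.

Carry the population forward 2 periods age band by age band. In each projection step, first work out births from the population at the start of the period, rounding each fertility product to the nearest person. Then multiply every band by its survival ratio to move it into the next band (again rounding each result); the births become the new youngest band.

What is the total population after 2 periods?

50761

Numbering the groups 1..6 from youngest to oldest:
After projecting period 1:
Births: 8400 × 0.339 = 2848
Group 2: 9700 × 0.969 = 9399
Group 3: 8200 × 0.962 = 7888
Group 4: 13900 × 0.951 = 13219
Group 5: 8400 × 0.95 = 7980
Group 6: 4300 × 0.976 + 8900 × 0.659 = 4197 + 5865 = 10062
Giving 2848 / 9399 / 7888 / 13219 / 7980 / 10062.
After projecting period 2:
Births: 13219 × 0.339 = 4481
Group 2: 2848 × 0.969 = 2760
Group 3: 9399 × 0.962 = 9042
Group 4: 7888 × 0.951 = 7501
Group 5: 13219 × 0.95 = 12558
Group 6: 7980 × 0.976 + 10062 × 0.659 = 7788 + 6631 = 14419
Giving 4481 / 2760 / 9042 / 7501 / 12558 / 14419.
Total after period 2: 4481 + 2760 + 9042 + 7501 + 12558 + 14419 = 50761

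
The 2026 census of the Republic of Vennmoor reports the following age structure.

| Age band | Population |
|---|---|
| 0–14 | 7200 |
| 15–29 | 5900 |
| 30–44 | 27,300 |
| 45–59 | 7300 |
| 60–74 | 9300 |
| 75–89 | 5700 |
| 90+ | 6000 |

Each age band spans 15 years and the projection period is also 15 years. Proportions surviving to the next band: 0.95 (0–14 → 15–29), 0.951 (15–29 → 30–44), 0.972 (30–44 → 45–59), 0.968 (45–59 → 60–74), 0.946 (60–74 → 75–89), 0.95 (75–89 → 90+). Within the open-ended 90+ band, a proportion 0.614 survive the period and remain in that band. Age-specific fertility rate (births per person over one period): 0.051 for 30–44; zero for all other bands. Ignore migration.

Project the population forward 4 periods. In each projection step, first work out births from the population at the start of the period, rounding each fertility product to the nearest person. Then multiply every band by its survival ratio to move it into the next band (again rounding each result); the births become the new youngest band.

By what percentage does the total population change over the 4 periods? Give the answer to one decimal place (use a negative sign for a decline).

-34.2

Period 1.
Births: 27300 × 0.051 = 1392
15–29: 7200 × 0.95 = 6840
30–44: 5900 × 0.951 = 5611
45–59: 27300 × 0.972 = 26536
60–74: 7300 × 0.968 = 7066
75–89: 9300 × 0.946 = 8798
90+: 5700 × 0.95 + 6000 × 0.614 = 5415 + 3684 = 9099
→ [1392, 6840, 5611, 26536, 7066, 8798, 9099]
Period 2.
Births: 5611 × 0.051 = 286
15–29: 1392 × 0.95 = 1322
30–44: 6840 × 0.951 = 6505
45–59: 5611 × 0.972 = 5454
60–74: 26536 × 0.968 = 25687
75–89: 7066 × 0.946 = 6684
90+: 8798 × 0.95 + 9099 × 0.614 = 8358 + 5587 = 13945
→ [286, 1322, 6505, 5454, 25687, 6684, 13945]
Period 3.
Births: 6505 × 0.051 = 332
15–29: 286 × 0.95 = 272
30–44: 1322 × 0.951 = 1257
45–59: 6505 × 0.972 = 6323
60–74: 5454 × 0.968 = 5279
75–89: 25687 × 0.946 = 24300
90+: 6684 × 0.95 + 13945 × 0.614 = 6350 + 8562 = 14912
→ [332, 272, 1257, 6323, 5279, 24300, 14912]
Period 4.
Births: 1257 × 0.051 = 64
15–29: 332 × 0.95 = 315
30–44: 272 × 0.951 = 259
45–59: 1257 × 0.972 = 1222
60–74: 6323 × 0.968 = 6121
75–89: 5279 × 0.946 = 4994
90+: 24300 × 0.95 + 14912 × 0.614 = 23085 + 9156 = 32241
→ [64, 315, 259, 1222, 6121, 4994, 32241]
Total: 68700 → 45216; change = -23484; percentage change = -34.2%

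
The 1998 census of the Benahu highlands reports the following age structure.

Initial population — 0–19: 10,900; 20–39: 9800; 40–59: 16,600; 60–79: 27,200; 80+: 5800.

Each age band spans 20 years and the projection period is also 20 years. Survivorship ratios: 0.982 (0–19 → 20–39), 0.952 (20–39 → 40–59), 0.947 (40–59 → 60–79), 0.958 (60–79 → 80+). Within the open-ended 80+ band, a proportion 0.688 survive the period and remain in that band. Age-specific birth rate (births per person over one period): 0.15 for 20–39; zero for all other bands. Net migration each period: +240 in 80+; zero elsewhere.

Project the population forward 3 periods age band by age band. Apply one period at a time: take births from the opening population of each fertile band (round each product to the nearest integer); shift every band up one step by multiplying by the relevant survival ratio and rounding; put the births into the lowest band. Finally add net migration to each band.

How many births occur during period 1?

Call the bands 1 to 5, youngest first.
After projecting period 1:
Births: 9800 * 0.15 = 1470
Band 2: 10900 * 0.982 = 10704
Band 3: 9800 * 0.952 = 9330
Band 4: 16600 * 0.947 = 15720
Band 5: 27200 * 0.958 + 5800 * 0.688 = 26058 + 3990 = 30048
Net migration: Band 5 + 240 → 30288
Population now: 0–19=1470, 20–39=10704, 40–59=9330, 60–79=15720, 80+=30288

1470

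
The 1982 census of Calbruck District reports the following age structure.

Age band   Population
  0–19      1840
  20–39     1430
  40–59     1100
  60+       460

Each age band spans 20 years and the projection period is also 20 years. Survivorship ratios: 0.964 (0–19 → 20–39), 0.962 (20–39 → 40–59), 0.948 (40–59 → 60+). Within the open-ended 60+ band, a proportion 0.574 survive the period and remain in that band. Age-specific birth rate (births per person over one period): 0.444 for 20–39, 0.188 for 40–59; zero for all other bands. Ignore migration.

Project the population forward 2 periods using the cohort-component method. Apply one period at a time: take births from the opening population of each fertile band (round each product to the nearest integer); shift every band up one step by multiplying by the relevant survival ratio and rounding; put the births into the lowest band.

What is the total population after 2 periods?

5620

Numbering the groups 1..4 from youngest to oldest:
Period 1:
Births: 1430 × 0.444 = 635  |  1100 × 0.188 = 207 → 842
Group 2: 1840 × 0.964 = 1774
Group 3: 1430 × 0.962 = 1376
Group 4: 1100 × 0.948 + 460 × 0.574 = 1043 + 264 = 1307
Population now: 0–19=842, 20–39=1774, 40–59=1376, 60+=1307
Period 2:
Births: 1774 × 0.444 = 788  |  1376 × 0.188 = 259 → 1047
Group 2: 842 × 0.964 = 812
Group 3: 1774 × 0.962 = 1707
Group 4: 1376 × 0.948 + 1307 × 0.574 = 1304 + 750 = 2054
Population now: 0–19=1047, 20–39=812, 40–59=1707, 60+=2054
Total after period 2: 1047 + 812 + 1707 + 2054 = 5620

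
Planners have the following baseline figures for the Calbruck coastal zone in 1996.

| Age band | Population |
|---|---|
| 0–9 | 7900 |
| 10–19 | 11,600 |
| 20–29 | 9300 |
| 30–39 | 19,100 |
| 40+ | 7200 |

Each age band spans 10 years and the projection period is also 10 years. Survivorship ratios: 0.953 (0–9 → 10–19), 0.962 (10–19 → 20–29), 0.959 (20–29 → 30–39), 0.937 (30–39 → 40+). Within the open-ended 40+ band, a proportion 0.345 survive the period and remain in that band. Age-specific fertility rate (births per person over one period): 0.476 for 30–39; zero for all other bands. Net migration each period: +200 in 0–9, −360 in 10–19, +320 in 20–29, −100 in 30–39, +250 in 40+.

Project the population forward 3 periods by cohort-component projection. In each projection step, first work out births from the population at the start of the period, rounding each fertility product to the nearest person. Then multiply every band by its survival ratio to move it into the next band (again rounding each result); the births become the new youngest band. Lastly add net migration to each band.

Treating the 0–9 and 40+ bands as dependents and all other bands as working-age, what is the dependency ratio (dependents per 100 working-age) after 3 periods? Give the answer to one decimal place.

111.0

Call the groups 1 to 5, youngest first.
After projecting period 1:
Births: 19100 × 0.476 = 9092
Group 2: 7900 × 0.953 = 7529
Group 3: 11600 × 0.962 = 11159
Group 4: 9300 × 0.959 = 8919
Group 5: 19100 × 0.937 + 7200 × 0.345 = 17897 + 2484 = 20381
Net migration: Group 1 + 200 → 9292; Group 2 − 360 → 7169; Group 3 + 320 → 11479; Group 4 − 100 → 8819; Group 5 + 250 → 20631
Population now: 0–9=9292, 10–19=7169, 20–29=11479, 30–39=8819, 40+=20631
After projecting period 2:
Births: 8819 × 0.476 = 4198
Group 2: 9292 × 0.953 = 8855
Group 3: 7169 × 0.962 = 6897
Group 4: 11479 × 0.959 = 11008
Group 5: 8819 × 0.937 + 20631 × 0.345 = 8263 + 7118 = 15381
Net migration: Group 1 + 200 → 4398; Group 2 − 360 → 8495; Group 3 + 320 → 7217; Group 4 − 100 → 10908; Group 5 + 250 → 15631
Population now: 0–9=4398, 10–19=8495, 20–29=7217, 30–39=10908, 40+=15631
After projecting period 3:
Births: 10908 × 0.476 = 5192
Group 2: 4398 × 0.953 = 4191
Group 3: 8495 × 0.962 = 8172
Group 4: 7217 × 0.959 = 6921
Group 5: 10908 × 0.937 + 15631 × 0.345 = 10221 + 5393 = 15614
Net migration: Group 1 + 200 → 5392; Group 2 − 360 → 3831; Group 3 + 320 → 8492; Group 4 − 100 → 6821; Group 5 + 250 → 15864
Population now: 0–9=5392, 10–19=3831, 20–29=8492, 30–39=6821, 40+=15864
Dependents (band 0–9 + band 40+) = 5392 + 15864 = 21256; working-age = 19144; ratio = 21256/19144 × 100 = 111.0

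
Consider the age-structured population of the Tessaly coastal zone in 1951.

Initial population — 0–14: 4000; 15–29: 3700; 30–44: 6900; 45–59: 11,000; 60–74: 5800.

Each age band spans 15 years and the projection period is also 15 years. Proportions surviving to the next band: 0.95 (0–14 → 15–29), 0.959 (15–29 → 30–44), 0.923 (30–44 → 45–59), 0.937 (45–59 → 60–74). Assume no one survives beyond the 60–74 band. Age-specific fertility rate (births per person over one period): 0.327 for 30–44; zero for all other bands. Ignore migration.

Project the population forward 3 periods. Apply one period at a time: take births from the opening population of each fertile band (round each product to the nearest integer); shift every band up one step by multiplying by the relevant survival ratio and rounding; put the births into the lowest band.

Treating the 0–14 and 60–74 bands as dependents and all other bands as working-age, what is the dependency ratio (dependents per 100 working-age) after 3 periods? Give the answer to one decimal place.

65.4

(Bands numbered youngest = 1 to oldest = 5.)
Period 1:
Births: 6900 × 0.327 = 2256
Band 2: 4000 × 0.95 = 3800
Band 3: 3700 × 0.959 = 3548
Band 4: 6900 × 0.923 = 6369
Band 5: 11000 × 0.937 = 10307
Giving 2256 / 3800 / 3548 / 6369 / 10307.
Period 2:
Births: 3548 × 0.327 = 1160
Band 2: 2256 × 0.95 = 2143
Band 3: 3800 × 0.959 = 3644
Band 4: 3548 × 0.923 = 3275
Band 5: 6369 × 0.937 = 5968
Giving 1160 / 2143 / 3644 / 3275 / 5968.
Period 3:
Births: 3644 × 0.327 = 1192
Band 2: 1160 × 0.95 = 1102
Band 3: 2143 × 0.959 = 2055
Band 4: 3644 × 0.923 = 3363
Band 5: 3275 × 0.937 = 3069
Giving 1192 / 1102 / 2055 / 3363 / 3069.
Dependents (band 0–14 + band 60–74) = 1192 + 3069 = 4261; working-age = 6520; ratio = 4261/6520 × 100 = 65.4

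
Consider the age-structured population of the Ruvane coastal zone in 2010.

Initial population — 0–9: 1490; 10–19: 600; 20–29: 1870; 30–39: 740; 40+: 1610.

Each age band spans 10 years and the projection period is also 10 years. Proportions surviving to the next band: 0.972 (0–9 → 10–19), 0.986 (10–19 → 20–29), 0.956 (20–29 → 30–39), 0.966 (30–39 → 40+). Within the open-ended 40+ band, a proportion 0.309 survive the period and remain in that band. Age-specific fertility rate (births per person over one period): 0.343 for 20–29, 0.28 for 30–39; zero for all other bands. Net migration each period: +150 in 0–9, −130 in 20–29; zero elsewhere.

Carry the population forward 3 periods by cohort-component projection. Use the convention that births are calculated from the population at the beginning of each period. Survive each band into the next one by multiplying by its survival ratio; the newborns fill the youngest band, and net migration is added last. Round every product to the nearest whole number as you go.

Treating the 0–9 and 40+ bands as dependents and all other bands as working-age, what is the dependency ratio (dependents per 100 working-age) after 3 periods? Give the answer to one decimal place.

Call the groups 1 to 5, youngest first.
Period 1:
Births: 1870 × 0.343 = 641 ; 740 × 0.28 = 207 ⇒ total 848
Group 2: 1490 × 0.972 = 1448
Group 3: 600 × 0.986 = 592
Group 4: 1870 × 0.956 = 1788
Group 5: 740 × 0.966 + 1610 × 0.309 = 715 + 497 = 1212
Net migration: Group 1 + 150 → 998; Group 3 − 130 → 462
End of period: [998, 1448, 462, 1788, 1212]
Period 2:
Births: 462 × 0.343 = 158 ; 1788 × 0.28 = 501 ⇒ total 659
Group 2: 998 × 0.972 = 970
Group 3: 1448 × 0.986 = 1428
Group 4: 462 × 0.956 = 442
Group 5: 1788 × 0.966 + 1212 × 0.309 = 1727 + 375 = 2102
Net migration: Group 1 + 150 → 809; Group 3 − 130 → 1298
End of period: [809, 970, 1298, 442, 2102]
Period 3:
Births: 1298 × 0.343 = 445 ; 442 × 0.28 = 124 ⇒ total 569
Group 2: 809 × 0.972 = 786
Group 3: 970 × 0.986 = 956
Group 4: 1298 × 0.956 = 1241
Group 5: 442 × 0.966 + 2102 × 0.309 = 427 + 650 = 1077
Net migration: Group 1 + 150 → 719; Group 3 − 130 → 826
End of period: [719, 786, 826, 1241, 1077]
Dependents (band 0–9 + band 40+) = 719 + 1077 = 1796; working-age = 2853; ratio = 1796/2853 × 100 = 63.0

63.0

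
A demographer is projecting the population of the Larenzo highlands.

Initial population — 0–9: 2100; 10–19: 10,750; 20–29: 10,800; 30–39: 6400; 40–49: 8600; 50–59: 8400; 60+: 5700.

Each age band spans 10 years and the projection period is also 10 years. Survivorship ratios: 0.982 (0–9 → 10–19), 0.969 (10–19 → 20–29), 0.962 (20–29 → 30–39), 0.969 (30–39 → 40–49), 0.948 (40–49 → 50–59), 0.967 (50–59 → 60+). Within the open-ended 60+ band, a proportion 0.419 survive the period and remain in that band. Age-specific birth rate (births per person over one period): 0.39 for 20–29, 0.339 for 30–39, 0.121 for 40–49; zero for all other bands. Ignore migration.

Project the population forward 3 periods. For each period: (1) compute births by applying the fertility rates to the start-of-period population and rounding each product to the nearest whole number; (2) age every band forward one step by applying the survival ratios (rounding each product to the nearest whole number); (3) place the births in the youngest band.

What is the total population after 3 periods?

52652

Let band 1 be 0–9 through band 7 = 60+.
Period 1.
Births: 10800 × 0.39 = 4212  |  6400 × 0.339 = 2170  |  8600 × 0.121 = 1041 ⇒ total 7423
Band 2: 2100 × 0.982 = 2062
Band 3: 10750 × 0.969 = 10417
Band 4: 10800 × 0.962 = 10390
Band 5: 6400 × 0.969 = 6202
Band 6: 8600 × 0.948 = 8153
Band 7: 8400 × 0.967 + 5700 × 0.419 = 8123 + 2388 = 10511
Giving 7423 / 2062 / 10417 / 10390 / 6202 / 8153 / 10511.
Period 2.
Births: 10417 × 0.39 = 4063  |  10390 × 0.339 = 3522  |  6202 × 0.121 = 750 ⇒ total 8335
Band 2: 7423 × 0.982 = 7289
Band 3: 2062 × 0.969 = 1998
Band 4: 10417 × 0.962 = 10021
Band 5: 10390 × 0.969 = 10068
Band 6: 6202 × 0.948 = 5879
Band 7: 8153 × 0.967 + 10511 × 0.419 = 7884 + 4404 = 12288
Giving 8335 / 7289 / 1998 / 10021 / 10068 / 5879 / 12288.
Period 3.
Births: 1998 × 0.39 = 779  |  10021 × 0.339 = 3397  |  10068 × 0.121 = 1218 ⇒ total 5394
Band 2: 8335 × 0.982 = 8185
Band 3: 7289 × 0.969 = 7063
Band 4: 1998 × 0.962 = 1922
Band 5: 10021 × 0.969 = 9710
Band 6: 10068 × 0.948 = 9544
Band 7: 5879 × 0.967 + 12288 × 0.419 = 5685 + 5149 = 10834
Giving 5394 / 8185 / 7063 / 1922 / 9710 / 9544 / 10834.
Total after period 3: 5394 + 8185 + 7063 + 1922 + 9710 + 9544 + 10834 = 52652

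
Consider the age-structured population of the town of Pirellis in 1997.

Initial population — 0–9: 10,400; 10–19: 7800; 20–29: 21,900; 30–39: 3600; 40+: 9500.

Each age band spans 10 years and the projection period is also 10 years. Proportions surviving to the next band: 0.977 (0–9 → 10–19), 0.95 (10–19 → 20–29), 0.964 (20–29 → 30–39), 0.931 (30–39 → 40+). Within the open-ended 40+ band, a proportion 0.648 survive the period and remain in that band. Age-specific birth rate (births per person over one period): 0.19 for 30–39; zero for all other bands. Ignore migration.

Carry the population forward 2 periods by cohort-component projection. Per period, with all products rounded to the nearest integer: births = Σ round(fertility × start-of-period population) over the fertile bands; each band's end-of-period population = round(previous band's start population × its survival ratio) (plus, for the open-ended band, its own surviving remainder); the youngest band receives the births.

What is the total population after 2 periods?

Period 1.
Births: 3600 × 0.19 = 684
10–19: 10400 × 0.977 = 10161
20–29: 7800 × 0.95 = 7410
30–39: 21900 × 0.964 = 21112
40+: 3600 × 0.931 + 9500 × 0.648 = 3352 + 6156 = 9508
Giving 684 / 10161 / 7410 / 21112 / 9508.
Period 2.
Births: 21112 × 0.19 = 4011
10–19: 684 × 0.977 = 668
20–29: 10161 × 0.95 = 9653
30–39: 7410 × 0.964 = 7143
40+: 21112 × 0.931 + 9508 × 0.648 = 19655 + 6161 = 25816
Giving 4011 / 668 / 9653 / 7143 / 25816.
Total after period 2: 4011 + 668 + 9653 + 7143 + 25816 = 47291

47291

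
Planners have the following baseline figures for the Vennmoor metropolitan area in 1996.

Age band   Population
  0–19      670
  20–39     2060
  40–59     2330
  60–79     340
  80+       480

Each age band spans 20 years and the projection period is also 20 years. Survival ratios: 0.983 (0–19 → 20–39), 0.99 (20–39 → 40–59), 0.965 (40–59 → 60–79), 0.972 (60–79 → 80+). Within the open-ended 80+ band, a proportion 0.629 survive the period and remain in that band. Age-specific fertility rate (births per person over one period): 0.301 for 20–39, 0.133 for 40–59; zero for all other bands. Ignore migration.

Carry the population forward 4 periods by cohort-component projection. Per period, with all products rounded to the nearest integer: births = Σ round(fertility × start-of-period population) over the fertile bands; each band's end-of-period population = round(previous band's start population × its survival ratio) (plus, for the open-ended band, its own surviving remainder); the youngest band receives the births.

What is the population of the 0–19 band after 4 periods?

Numbering the bands 1..5 from youngest to oldest:
Period 1:
Births: 2060 × 0.301 = 620, 2330 × 0.133 = 310 ⇒ total 930
Band 2: 670 × 0.983 = 659
Band 3: 2060 × 0.99 = 2039
Band 4: 2330 × 0.965 = 2248
Band 5: 340 × 0.972 + 480 × 0.629 = 330 + 302 = 632
End of period: [930, 659, 2039, 2248, 632]
Period 2:
Births: 659 × 0.301 = 198, 2039 × 0.133 = 271 ⇒ total 469
Band 2: 930 × 0.983 = 914
Band 3: 659 × 0.99 = 652
Band 4: 2039 × 0.965 = 1968
Band 5: 2248 × 0.972 + 632 × 0.629 = 2185 + 398 = 2583
End of period: [469, 914, 652, 1968, 2583]
Period 3:
Births: 914 × 0.301 = 275, 652 × 0.133 = 87 ⇒ total 362
Band 2: 469 × 0.983 = 461
Band 3: 914 × 0.99 = 905
Band 4: 652 × 0.965 = 629
Band 5: 1968 × 0.972 + 2583 × 0.629 = 1913 + 1625 = 3538
End of period: [362, 461, 905, 629, 3538]
Period 4:
Births: 461 × 0.301 = 139, 905 × 0.133 = 120 ⇒ total 259
Band 2: 362 × 0.983 = 356
Band 3: 461 × 0.99 = 456
Band 4: 905 × 0.965 = 873
Band 5: 629 × 0.972 + 3538 × 0.629 = 611 + 2225 = 2836
End of period: [259, 356, 456, 873, 2836]

259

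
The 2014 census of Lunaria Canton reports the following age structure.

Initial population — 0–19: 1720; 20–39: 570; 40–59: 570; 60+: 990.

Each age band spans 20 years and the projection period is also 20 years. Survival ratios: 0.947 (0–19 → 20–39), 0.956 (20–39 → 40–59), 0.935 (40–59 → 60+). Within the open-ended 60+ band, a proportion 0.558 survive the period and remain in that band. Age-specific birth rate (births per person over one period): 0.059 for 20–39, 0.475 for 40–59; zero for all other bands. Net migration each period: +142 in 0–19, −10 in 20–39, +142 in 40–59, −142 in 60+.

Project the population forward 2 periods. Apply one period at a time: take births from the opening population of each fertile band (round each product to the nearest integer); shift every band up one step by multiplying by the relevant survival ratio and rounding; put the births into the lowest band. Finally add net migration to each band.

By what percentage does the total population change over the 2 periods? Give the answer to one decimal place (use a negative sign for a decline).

Let group 1 be 0–19 through group 4 = 60+.
After projecting period 1:
Births: 570 × 0.059 = 34 ; 570 × 0.475 = 271 → 305
Group 2: 1720 × 0.947 = 1629
Group 3: 570 × 0.956 = 545
Group 4: 570 × 0.935 + 990 × 0.558 = 533 + 552 = 1085
Net migration: Group 1 + 142 → 447; Group 2 − 10 → 1619; Group 3 + 142 → 687; Group 4 − 142 → 943
Population now: 0–19=447, 20–39=1619, 40–59=687, 60+=943
After projecting period 2:
Births: 1619 × 0.059 = 96 ; 687 × 0.475 = 326 → 422
Group 2: 447 × 0.947 = 423
Group 3: 1619 × 0.956 = 1548
Group 4: 687 × 0.935 + 943 × 0.558 = 642 + 526 = 1168
Net migration: Group 1 + 142 → 564; Group 2 − 10 → 413; Group 3 + 142 → 1690; Group 4 − 142 → 1026
Population now: 0–19=564, 20–39=413, 40–59=1690, 60+=1026
Total: 3850 → 3693; change = -157; percentage change = -4.1%

-4.1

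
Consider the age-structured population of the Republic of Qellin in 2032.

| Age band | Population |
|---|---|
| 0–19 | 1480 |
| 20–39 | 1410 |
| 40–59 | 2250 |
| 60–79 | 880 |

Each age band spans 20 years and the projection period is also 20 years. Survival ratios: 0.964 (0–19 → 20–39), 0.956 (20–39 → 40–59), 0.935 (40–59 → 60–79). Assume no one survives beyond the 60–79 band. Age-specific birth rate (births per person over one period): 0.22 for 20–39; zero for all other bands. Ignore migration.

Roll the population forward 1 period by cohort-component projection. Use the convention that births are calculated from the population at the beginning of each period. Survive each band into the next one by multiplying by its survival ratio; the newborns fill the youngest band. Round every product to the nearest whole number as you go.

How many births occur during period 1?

Period 1:
Births: 1410 × 0.22 = 310
20–39: 1480 × 0.964 = 1427
40–59: 1410 × 0.956 = 1348
60–79: 2250 × 0.935 = 2104
Giving 310 / 1427 / 1348 / 2104.

310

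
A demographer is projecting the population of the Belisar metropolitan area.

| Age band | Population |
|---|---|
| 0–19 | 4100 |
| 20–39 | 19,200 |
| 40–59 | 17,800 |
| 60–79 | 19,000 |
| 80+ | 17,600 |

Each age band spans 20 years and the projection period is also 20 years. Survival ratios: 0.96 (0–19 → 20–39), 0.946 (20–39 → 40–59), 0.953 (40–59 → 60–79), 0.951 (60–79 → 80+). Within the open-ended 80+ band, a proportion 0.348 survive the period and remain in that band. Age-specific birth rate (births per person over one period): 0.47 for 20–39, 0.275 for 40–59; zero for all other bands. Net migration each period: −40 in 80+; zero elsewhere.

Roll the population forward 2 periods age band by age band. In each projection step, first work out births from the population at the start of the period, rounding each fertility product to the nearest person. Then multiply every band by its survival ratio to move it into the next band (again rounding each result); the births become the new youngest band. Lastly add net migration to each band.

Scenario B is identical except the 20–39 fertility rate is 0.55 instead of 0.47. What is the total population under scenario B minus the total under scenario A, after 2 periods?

1790

— Period 1 —
Births: 19200 × 0.47 = 9024  |  17800 × 0.275 = 4895 → total 13919
20–39: 4100 × 0.96 = 3936
40–59: 19200 × 0.946 = 18163
60–79: 17800 × 0.953 = 16963
80+: 19000 × 0.951 + 17600 × 0.348 = 18069 + 6125 = 24194
Net migration: 80+ − 40 → 24154
Population now: 0–19=13919, 20–39=3936, 40–59=18163, 60–79=16963, 80+=24154
— Period 2 —
Births: 3936 × 0.47 = 1850  |  18163 × 0.275 = 4995 → total 6845
20–39: 13919 × 0.96 = 13362
40–59: 3936 × 0.946 = 3723
60–79: 18163 × 0.953 = 17309
80+: 16963 × 0.951 + 24154 × 0.348 = 16132 + 8406 = 24538
Net migration: 80+ − 40 → 24498
Population now: 0–19=6845, 20–39=13362, 40–59=3723, 60–79=17309, 80+=24498
Scenario A total after 2 periods: 65737
Scenario B projection —
— Period 1 —
Births: 19200 × 0.55 = 10560  |  17800 × 0.275 = 4895 → total 15455
20–39: 4100 × 0.96 = 3936
40–59: 19200 × 0.946 = 18163
60–79: 17800 × 0.953 = 16963
80+: 19000 × 0.951 + 17600 × 0.348 = 18069 + 6125 = 24194
Net migration: 80+ − 40 → 24154
Population now: 0–19=15455, 20–39=3936, 40–59=18163, 60–79=16963, 80+=24154
— Period 2 —
Births: 3936 × 0.55 = 2165  |  18163 × 0.275 = 4995 → total 7160
20–39: 15455 × 0.96 = 14837
40–59: 3936 × 0.946 = 3723
60–79: 18163 × 0.953 = 17309
80+: 16963 × 0.951 + 24154 × 0.348 = 16132 + 8406 = 24538
Net migration: 80+ − 40 → 24498
Population now: 0–19=7160, 20–39=14837, 40–59=3723, 60–79=17309, 80+=24498
Scenario B total after 2 periods: 67527
Difference B − A = 67527 − 65737 = 1790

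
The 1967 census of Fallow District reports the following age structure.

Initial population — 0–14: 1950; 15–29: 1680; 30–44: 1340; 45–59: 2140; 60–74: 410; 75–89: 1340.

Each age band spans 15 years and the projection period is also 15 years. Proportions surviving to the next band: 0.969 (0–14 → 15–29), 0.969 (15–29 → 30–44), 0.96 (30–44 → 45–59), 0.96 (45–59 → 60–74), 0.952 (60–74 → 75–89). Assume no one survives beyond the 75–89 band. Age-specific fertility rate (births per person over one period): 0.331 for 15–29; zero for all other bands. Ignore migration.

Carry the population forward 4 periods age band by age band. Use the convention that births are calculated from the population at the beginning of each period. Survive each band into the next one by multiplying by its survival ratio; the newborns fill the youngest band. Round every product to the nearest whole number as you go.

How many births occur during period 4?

201

[period 1]
Births: 1680 × 0.331 = 556
15–29: 1950 × 0.969 = 1890
30–44: 1680 × 0.969 = 1628
45–59: 1340 × 0.96 = 1286
60–74: 2140 × 0.96 = 2054
75–89: 410 × 0.952 = 390
Giving 556 / 1890 / 1628 / 1286 / 2054 / 390.
[period 2]
Births: 1890 × 0.331 = 626
15–29: 556 × 0.969 = 539
30–44: 1890 × 0.969 = 1831
45–59: 1628 × 0.96 = 1563
60–74: 1286 × 0.96 = 1235
75–89: 2054 × 0.952 = 1955
Giving 626 / 539 / 1831 / 1563 / 1235 / 1955.
[period 3]
Births: 539 × 0.331 = 178
15–29: 626 × 0.969 = 607
30–44: 539 × 0.969 = 522
45–59: 1831 × 0.96 = 1758
60–74: 1563 × 0.96 = 1500
75–89: 1235 × 0.952 = 1176
Giving 178 / 607 / 522 / 1758 / 1500 / 1176.
[period 4]
Births: 607 × 0.331 = 201
15–29: 178 × 0.969 = 172
30–44: 607 × 0.969 = 588
45–59: 522 × 0.96 = 501
60–74: 1758 × 0.96 = 1688
75–89: 1500 × 0.952 = 1428
Giving 201 / 172 / 588 / 501 / 1688 / 1428.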